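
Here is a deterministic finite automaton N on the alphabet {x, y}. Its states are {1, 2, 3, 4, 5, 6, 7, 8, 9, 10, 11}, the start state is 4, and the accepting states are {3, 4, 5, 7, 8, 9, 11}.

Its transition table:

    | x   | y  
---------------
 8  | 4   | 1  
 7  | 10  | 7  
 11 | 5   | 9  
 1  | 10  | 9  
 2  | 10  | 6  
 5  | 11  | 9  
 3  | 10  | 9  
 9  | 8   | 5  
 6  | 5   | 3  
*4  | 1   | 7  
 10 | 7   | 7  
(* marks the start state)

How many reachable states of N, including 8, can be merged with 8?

1

First remove the unreachable states {2,3,6}; 8 states remain.
Start with accepting vs non-accepting: {4,5,7,8,9,11} | {1,10}.
Split {4,5,7,8,9,11} by δ(·,x) → {5,8,9,11} and {4,7}.
Refine {5,8,9,11} on symbol x: members go to different blocks, giving {5,9,11} and {8}.
Refine {5,9,11} on symbol x: members go to different blocks, giving {5,11} and {9}.
Refine {1,10} on symbol x: members go to different blocks, giving {1} and {10}.
On input x, block {4,7} splits into {4} and {7}.
Stable partition: {5,11} | {1} | {4} | {8} | {9} | {10} | {7} — 7 equivalence classes.
State 8 belongs to the block {8}, which has 1 states.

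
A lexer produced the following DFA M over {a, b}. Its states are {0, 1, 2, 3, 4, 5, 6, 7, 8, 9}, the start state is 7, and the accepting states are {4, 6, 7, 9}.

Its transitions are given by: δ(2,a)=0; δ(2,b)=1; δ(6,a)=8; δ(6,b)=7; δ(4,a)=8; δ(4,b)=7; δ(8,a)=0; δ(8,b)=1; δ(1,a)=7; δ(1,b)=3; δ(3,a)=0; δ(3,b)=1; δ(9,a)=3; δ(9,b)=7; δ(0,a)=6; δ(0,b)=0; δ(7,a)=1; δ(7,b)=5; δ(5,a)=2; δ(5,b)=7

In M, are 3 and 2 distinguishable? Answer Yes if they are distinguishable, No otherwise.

No

Reachable states from the start: {0,1,2,3,5,6,7,8}. Unreachable: {4,9} — drop them.
P0 = {6,7} | {0,1,2,3,5,8}.
Split {6,7} by δ(·,b) → {6} and {7}.
Split {0,1,2,3,5,8} by δ(·,a) → {2,3,5,8} and {0} and {1}.
Refine {2,3,5,8} on symbol a: members go to different blocks, giving {2,3,8} and {5}.
Stable partition: {6} | {2,3,8} | {7} | {0} | {1} | {5} — 6 equivalence classes.
3 and 2 lie in the same block of the stable partition, so they are equivalent — no string distinguishes them.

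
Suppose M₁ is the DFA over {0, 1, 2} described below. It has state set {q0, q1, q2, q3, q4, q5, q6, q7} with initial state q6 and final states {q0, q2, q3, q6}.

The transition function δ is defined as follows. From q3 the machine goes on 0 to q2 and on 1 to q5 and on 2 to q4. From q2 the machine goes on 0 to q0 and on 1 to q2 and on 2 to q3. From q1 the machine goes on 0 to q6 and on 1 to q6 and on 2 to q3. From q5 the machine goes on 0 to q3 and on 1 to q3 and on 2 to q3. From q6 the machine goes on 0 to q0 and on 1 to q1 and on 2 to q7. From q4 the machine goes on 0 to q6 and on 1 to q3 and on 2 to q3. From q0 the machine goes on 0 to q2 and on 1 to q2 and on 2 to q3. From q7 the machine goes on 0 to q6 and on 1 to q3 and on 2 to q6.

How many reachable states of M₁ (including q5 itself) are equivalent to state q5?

Start with accepting vs non-accepting: {q0,q2,q3,q6} | {q1,q4,q5,q7}.
Refine {q0,q2,q3,q6} on symbol 1: members go to different blocks, giving {q0,q2} and {q3,q6}.
The partition is now stable with 3 blocks: {q0,q2} | {q1,q4,q5,q7} | {q3,q6}.
The equivalence class containing q5 is {q1,q4,q5,q7}, of size 4.

4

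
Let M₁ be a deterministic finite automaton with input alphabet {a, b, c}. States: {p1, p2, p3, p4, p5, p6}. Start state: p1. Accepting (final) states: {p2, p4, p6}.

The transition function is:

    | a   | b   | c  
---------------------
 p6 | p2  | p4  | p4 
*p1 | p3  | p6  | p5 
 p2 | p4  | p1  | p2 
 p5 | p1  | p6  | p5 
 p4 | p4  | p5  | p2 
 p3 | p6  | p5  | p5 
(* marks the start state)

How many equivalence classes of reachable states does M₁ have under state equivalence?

6

P0 = {p2,p4,p6} | {p1,p3,p5}.
Split {p2,p4,p6} by δ(·,b) → {p2,p4} and {p6}.
On input a, block {p1,p3,p5} splits into {p1,p5} and {p3}.
Split {p1,p5} by δ(·,a) → {p1} and {p5}.
Refine {p2,p4} on symbol b: members go to different blocks, giving {p2} and {p4}.
Stable partition: {p2} | {p1} | {p6} | {p3} | {p5} | {p4} — 6 equivalence classes.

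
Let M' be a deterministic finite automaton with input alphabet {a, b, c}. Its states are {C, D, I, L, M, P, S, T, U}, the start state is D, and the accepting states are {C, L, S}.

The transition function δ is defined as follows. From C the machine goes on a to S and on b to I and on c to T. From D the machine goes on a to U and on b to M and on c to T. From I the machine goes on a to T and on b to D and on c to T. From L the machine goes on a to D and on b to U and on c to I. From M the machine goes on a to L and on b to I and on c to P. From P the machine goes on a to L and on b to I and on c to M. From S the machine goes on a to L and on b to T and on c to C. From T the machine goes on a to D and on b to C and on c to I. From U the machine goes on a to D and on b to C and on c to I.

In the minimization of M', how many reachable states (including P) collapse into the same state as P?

Every state is reachable, so we keep all 9.
Start with accepting vs non-accepting: {C,L,S} | {D,I,M,P,T,U}.
Split {C,L,S} by δ(·,a) → {C,S} and {L}.
Refine {C,S} on symbol a: members go to different blocks, giving {C} and {S}.
Refine {D,I,M,P,T,U} on symbol a: members go to different blocks, giving {D,I,T,U} and {M,P}.
On input b, block {D,I,T,U} splits into {T,U} and {I} and {D}.
Stable partition: {C} | {T,U} | {L} | {S} | {M,P} | {I} | {D} — 7 equivalence classes.
State P belongs to the block {M,P}, which has 2 states.

2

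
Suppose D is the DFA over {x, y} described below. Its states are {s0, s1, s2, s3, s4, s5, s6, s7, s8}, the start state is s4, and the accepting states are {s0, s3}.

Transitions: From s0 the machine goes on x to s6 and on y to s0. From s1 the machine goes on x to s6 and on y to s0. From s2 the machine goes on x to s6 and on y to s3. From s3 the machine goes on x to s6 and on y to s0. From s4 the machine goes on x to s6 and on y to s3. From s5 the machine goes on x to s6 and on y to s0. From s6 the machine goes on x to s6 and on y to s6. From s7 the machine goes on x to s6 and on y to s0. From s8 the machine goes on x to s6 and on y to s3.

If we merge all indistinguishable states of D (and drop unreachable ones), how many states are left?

3

Reachable states from the start: {s0,s3,s4,s6}. Unreachable: {s1,s2,s5,s7,s8} — drop them.
Initial partition by acceptance: {s0,s3} | {s4,s6}.
On input y, block {s4,s6} splits into {s4} and {s6}.
Stable partition: {s0,s3} | {s4} | {s6} — 3 equivalence classes.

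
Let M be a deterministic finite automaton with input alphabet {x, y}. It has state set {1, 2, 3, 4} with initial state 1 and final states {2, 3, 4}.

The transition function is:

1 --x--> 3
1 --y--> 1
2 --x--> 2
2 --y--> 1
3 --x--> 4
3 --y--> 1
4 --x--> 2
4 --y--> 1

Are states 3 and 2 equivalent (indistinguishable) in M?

Start with accepting vs non-accepting: {2,3,4} | {1}.
Stable partition: {2,3,4} | {1} — 2 equivalence classes.
3 and 2 lie in the same block of the stable partition, so they are equivalent — no string distinguishes them.

Yes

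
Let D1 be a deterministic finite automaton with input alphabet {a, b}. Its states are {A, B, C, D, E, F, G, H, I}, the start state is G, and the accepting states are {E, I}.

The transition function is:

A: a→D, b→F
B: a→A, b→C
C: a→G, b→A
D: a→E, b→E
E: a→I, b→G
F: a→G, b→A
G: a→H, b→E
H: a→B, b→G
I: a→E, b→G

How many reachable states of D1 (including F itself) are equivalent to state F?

2

P0 = {E,I} | {A,B,C,D,F,G,H}.
On input a, block {A,B,C,D,F,G,H} splits into {A,B,C,F,G,H} and {D}.
On input a, block {A,B,C,F,G,H} splits into {B,C,F,G,H} and {A}.
Refine {B,C,F,G,H} on symbol a: members go to different blocks, giving {C,F,G,H} and {B}.
On input a, block {C,F,G,H} splits into {C,F,G} and {H}.
Refine {C,F,G} on symbol a: members go to different blocks, giving {C,F} and {G}.
The partition is now stable with 7 blocks: {E,I} | {C,F} | {D} | {A} | {B} | {H} | {G}.
The equivalence class containing F is {C,F}, of size 2.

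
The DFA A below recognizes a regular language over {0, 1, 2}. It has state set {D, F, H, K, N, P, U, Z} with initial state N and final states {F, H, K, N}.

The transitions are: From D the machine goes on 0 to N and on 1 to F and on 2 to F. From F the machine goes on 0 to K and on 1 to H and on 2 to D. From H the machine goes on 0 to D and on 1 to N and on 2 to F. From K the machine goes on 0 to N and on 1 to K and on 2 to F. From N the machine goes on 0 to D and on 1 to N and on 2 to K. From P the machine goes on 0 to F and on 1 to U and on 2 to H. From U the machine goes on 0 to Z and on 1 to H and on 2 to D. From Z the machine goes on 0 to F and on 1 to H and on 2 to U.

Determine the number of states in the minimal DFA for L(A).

First remove the unreachable states {P,U,Z}; 5 states remain.
P0 = {F,H,K,N} | {D}.
On input 0, block {F,H,K,N} splits into {H,N} and {F,K}.
Split {F,K} by δ(·,0) → {K} and {F}.
Refine {H,N} on symbol 2: members go to different blocks, giving {N} and {H}.
The partition is now stable with 5 blocks: {N} | {D} | {K} | {F} | {H}.

5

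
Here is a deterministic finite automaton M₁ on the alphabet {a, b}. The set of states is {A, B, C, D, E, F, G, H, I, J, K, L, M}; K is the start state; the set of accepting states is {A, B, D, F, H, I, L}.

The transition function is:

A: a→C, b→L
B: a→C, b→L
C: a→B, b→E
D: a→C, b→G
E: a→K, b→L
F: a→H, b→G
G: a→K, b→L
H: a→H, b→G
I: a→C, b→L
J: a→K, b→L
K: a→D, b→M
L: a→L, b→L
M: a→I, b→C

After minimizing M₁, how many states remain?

7

States {A,F,H,J} cannot be reached from the start state, so discard them.
Initial partition by acceptance: {B,D,I,L} | {C,E,G,K,M}.
Refine {B,D,I,L} on symbol a: members go to different blocks, giving {B,D,I} and {L}.
On input b, block {B,D,I} splits into {B,I} and {D}.
On input a, block {C,E,G,K,M} splits into {C,M} and {E,G} and {K}.
Split {C,M} by δ(·,b) → {C} and {M}.
Stable partition: {B,I} | {C} | {L} | {D} | {E,G} | {K} | {M} — 7 equivalence classes.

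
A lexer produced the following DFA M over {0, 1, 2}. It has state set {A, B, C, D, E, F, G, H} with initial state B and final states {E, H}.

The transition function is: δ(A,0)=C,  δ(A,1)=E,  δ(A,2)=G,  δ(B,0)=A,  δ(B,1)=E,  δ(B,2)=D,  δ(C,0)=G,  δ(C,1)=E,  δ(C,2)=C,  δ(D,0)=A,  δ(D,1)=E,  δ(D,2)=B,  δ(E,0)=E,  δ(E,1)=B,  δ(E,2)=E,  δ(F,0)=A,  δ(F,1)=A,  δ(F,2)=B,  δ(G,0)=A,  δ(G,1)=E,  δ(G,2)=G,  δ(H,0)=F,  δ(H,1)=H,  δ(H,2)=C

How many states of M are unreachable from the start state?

Starting at B and following transitions, the reachable set is {A, B, C, D, E, G}. That leaves F, H unreachable — 2 in total.

2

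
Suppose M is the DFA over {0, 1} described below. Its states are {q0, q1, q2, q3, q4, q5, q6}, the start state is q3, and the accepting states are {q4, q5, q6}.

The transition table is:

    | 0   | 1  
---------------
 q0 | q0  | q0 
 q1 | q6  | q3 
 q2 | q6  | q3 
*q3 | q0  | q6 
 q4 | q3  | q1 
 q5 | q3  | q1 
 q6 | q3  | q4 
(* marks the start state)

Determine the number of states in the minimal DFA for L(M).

States {q2,q5} cannot be reached from the start state, so discard them.
P0 = {q4,q6} | {q0,q1,q3}.
Refine {q4,q6} on symbol 1: members go to different blocks, giving {q4} and {q6}.
Split {q0,q1,q3} by δ(·,0) → {q0,q3} and {q1}.
Split {q0,q3} by δ(·,1) → {q0} and {q3}.
Stable partition: {q4} | {q0} | {q6} | {q1} | {q3} — 5 equivalence classes.

5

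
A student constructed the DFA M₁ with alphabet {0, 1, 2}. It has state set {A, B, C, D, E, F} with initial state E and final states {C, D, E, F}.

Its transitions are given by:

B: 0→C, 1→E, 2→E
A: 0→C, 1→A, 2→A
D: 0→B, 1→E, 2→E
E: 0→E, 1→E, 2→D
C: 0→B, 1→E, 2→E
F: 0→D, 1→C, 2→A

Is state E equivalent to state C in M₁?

States {A,F} cannot be reached from the start state, so discard them.
P0 = {C,D,E} | {B}.
On input 0, block {C,D,E} splits into {C,D} and {E}.
No further refinement is possible. Final partition (3 blocks): {C,D} | {B} | {E}.
E and C end up in different blocks, so they are distinguishable. For instance, the string '0' is accepted from only E.

No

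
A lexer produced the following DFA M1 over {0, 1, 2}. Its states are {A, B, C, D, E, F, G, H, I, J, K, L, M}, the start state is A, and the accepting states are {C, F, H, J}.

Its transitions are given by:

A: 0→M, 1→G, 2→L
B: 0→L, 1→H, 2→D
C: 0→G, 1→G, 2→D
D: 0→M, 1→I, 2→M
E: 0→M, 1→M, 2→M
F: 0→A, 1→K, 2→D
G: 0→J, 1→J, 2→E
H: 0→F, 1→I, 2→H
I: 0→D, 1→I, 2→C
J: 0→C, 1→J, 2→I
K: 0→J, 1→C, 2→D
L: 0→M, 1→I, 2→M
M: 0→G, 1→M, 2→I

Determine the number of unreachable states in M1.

4

Starting at A and following transitions, the reachable set is {A, C, D, E, G, I, J, L, M}. That leaves B, F, H, K unreachable — 4 in total.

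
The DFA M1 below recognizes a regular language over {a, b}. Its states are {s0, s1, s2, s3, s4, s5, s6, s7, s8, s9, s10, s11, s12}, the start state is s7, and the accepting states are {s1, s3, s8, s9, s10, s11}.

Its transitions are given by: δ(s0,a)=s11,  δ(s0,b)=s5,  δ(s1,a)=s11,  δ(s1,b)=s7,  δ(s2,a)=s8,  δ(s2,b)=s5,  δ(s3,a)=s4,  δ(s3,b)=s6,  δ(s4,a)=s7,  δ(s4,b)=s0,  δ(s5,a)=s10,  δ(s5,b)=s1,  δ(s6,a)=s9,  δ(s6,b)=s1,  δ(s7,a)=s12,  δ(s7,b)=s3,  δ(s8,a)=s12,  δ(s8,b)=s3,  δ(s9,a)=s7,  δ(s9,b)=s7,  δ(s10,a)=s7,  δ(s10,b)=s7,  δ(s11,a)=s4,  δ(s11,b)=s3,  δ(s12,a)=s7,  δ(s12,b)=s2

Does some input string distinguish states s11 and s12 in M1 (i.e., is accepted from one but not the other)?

Every state is reachable, so we keep all 13.
P0 = {s1,s3,s8,s9,s10,s11} | {s0,s2,s4,s5,s6,s7,s12}.
Split {s1,s3,s8,s9,s10,s11} by δ(·,a) → {s3,s8,s9,s10,s11} and {s1}.
Split {s3,s8,s9,s10,s11} by δ(·,b) → {s3,s9,s10} and {s8,s11}.
Refine {s0,s2,s4,s5,s6,s7,s12} on symbol a: members go to different blocks, giving {s4,s7,s12} and {s0,s2} and {s5,s6}.
Split {s3,s9,s10} by δ(·,b) → {s9,s10} and {s3}.
Refine {s4,s7,s12} on symbol b: members go to different blocks, giving {s4,s12} and {s7}.
No further refinement is possible. Final partition (8 blocks): {s9,s10} | {s4,s12} | {s1} | {s8,s11} | {s0,s2} | {s5,s6} | {s3} | {s7}.
s11 and s12 end up in different blocks, so they are distinguishable. For instance, the string 'ε' is accepted from only s11.

Yes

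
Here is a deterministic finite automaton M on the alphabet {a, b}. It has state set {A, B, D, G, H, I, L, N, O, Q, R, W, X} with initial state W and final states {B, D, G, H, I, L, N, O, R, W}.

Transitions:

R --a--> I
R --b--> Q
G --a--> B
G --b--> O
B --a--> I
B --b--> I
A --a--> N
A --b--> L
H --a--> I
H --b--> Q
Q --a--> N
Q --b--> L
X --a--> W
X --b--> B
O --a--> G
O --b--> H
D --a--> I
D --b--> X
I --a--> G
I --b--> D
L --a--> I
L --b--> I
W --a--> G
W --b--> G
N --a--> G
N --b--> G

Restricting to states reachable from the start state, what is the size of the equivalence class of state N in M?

States {A,R} cannot be reached from the start state, so discard them.
Start with accepting vs non-accepting: {B,D,G,H,I,L,N,O,W} | {Q,X}.
On input b, block {B,D,G,H,I,L,N,O,W} splits into {B,G,I,L,N,O,W} and {D,H}.
Refine {B,G,I,L,N,O,W} on symbol b: members go to different blocks, giving {B,G,L,N,W} and {I,O}.
Refine {B,G,L,N,W} on symbol a: members go to different blocks, giving {G,N,W} and {B,L}.
Refine {G,N,W} on symbol a: members go to different blocks, giving {N,W} and {G}.
No further refinement is possible. Final partition (6 blocks): {N,W} | {Q,X} | {D,H} | {I,O} | {B,L} | {G}.
State N belongs to the block {N,W}, which has 2 states.

2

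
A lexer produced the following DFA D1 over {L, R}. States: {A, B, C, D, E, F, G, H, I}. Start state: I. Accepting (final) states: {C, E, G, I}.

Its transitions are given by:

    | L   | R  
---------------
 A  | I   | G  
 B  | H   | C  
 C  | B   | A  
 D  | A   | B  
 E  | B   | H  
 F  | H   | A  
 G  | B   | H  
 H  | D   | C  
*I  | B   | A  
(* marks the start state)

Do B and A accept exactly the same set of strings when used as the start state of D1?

States {E,F} cannot be reached from the start state, so discard them.
Initial partition by acceptance: {C,G,I} | {A,B,D,H}.
Refine {A,B,D,H} on symbol L: members go to different blocks, giving {B,D,H} and {A}.
On input R, block {C,G,I} splits into {C,I} and {G}.
Refine {B,D,H} on symbol L: members go to different blocks, giving {B,H} and {D}.
Split {B,H} by δ(·,L) → {B} and {H}.
No further refinement is possible. Final partition (6 blocks): {C,I} | {B} | {A} | {G} | {D} | {H}.
B and A end up in different blocks, so they are distinguishable. For instance, the string 'L' is accepted from only A.

No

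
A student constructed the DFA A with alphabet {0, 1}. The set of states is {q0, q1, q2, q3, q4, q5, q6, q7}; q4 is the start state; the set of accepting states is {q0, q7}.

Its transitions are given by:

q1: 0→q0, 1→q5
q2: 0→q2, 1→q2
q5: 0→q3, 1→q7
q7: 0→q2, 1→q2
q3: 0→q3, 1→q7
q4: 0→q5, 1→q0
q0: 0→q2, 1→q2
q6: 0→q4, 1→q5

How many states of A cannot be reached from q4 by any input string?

2

Starting at q4 and following transitions, the reachable set is {q0, q2, q3, q4, q5, q7}. That leaves q1, q6 unreachable — 2 in total.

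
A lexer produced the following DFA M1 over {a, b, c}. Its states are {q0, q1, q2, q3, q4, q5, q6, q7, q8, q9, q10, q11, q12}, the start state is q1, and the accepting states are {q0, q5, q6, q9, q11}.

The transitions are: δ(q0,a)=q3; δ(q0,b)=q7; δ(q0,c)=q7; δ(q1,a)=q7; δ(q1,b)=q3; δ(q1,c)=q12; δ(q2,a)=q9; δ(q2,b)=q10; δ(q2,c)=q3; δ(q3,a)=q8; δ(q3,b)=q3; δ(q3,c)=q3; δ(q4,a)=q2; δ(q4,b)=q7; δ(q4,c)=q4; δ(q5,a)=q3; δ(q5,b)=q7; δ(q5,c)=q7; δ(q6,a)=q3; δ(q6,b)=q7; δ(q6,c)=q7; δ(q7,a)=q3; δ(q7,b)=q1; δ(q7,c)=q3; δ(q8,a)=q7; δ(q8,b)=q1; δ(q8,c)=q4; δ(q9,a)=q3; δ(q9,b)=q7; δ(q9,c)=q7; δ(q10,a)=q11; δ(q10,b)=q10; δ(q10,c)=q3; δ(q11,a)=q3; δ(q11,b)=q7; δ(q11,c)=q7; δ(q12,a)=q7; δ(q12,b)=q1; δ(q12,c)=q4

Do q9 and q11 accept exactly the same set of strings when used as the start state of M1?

Yes

Reachable states from the start: {q1,q2,q3,q4,q7,q8,q9,q10,q11,q12}. Unreachable: {q0,q5,q6} — drop them.
Start with accepting vs non-accepting: {q9,q11} | {q1,q2,q3,q4,q7,q8,q10,q12}.
Split {q1,q2,q3,q4,q7,q8,q10,q12} by δ(·,a) → {q1,q3,q4,q7,q8,q12} and {q2,q10}.
Refine {q1,q3,q4,q7,q8,q12} on symbol a: members go to different blocks, giving {q1,q3,q7,q8,q12} and {q4}.
Refine {q1,q3,q7,q8,q12} on symbol c: members go to different blocks, giving {q1,q3,q7} and {q8,q12}.
Refine {q1,q3,q7} on symbol a: members go to different blocks, giving {q1,q7} and {q3}.
Refine {q1,q7} on symbol a: members go to different blocks, giving {q1} and {q7}.
Stable partition: {q9,q11} | {q1} | {q2,q10} | {q4} | {q8,q12} | {q3} | {q7} — 7 equivalence classes.
q9 and q11 lie in the same block of the stable partition, so they are equivalent — no string distinguishes them.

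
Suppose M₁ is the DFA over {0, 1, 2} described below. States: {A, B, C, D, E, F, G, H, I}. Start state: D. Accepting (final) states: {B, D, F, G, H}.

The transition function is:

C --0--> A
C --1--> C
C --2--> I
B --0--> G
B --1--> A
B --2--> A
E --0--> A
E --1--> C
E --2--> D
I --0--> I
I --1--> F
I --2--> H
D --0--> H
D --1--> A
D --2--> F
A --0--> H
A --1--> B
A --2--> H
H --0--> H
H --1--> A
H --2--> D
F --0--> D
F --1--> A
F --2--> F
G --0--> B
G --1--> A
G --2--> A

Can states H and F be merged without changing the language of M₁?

First remove the unreachable states {C,E,I}; 6 states remain.
Start with accepting vs non-accepting: {B,D,F,G,H} | {A}.
Refine {B,D,F,G,H} on symbol 2: members go to different blocks, giving {D,F,H} and {B,G}.
The partition is now stable with 3 blocks: {D,F,H} | {A} | {B,G}.
H and F lie in the same block of the stable partition, so they are equivalent — no string distinguishes them.

Yes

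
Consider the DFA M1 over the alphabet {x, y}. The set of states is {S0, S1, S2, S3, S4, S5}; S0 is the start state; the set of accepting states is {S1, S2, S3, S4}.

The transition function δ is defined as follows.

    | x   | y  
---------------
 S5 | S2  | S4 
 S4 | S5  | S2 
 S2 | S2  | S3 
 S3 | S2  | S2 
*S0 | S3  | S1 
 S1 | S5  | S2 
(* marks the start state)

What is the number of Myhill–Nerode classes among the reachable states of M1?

Every state is reachable, so we keep all 6.
Initial partition by acceptance: {S1,S2,S3,S4} | {S0,S5}.
On input x, block {S1,S2,S3,S4} splits into {S1,S4} and {S2,S3}.
The partition is now stable with 3 blocks: {S1,S4} | {S0,S5} | {S2,S3}.

3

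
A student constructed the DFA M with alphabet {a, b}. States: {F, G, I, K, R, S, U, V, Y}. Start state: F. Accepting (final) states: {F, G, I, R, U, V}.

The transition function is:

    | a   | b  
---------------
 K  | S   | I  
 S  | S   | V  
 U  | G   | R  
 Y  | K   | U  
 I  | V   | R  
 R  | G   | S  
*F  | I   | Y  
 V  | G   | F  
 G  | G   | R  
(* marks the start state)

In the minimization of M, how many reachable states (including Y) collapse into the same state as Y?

All states are reachable from the start state.
Initial partition by acceptance: {F,G,I,R,U,V} | {K,S,Y}.
On input b, block {F,G,I,R,U,V} splits into {G,I,U,V} and {F,R}.
No further refinement is possible. Final partition (3 blocks): {G,I,U,V} | {K,S,Y} | {F,R}.
The equivalence class containing Y is {K,S,Y}, of size 3.

3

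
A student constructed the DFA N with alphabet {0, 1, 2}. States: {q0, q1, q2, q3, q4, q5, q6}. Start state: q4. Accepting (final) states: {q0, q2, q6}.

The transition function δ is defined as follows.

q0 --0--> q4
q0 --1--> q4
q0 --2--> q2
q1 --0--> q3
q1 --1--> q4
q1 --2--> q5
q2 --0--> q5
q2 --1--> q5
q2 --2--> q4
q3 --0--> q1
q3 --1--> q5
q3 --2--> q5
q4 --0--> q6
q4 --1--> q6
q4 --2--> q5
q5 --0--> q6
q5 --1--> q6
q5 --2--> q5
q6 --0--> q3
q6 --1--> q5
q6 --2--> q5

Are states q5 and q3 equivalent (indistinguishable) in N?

First remove the unreachable states {q0,q2}; 5 states remain.
Initial partition by acceptance: {q6} | {q1,q3,q4,q5}.
Split {q1,q3,q4,q5} by δ(·,0) → {q1,q3} and {q4,q5}.
The partition is now stable with 3 blocks: {q6} | {q1,q3} | {q4,q5}.
q5 and q3 end up in different blocks, so they are distinguishable. For instance, the string '0' is accepted from only q5.

No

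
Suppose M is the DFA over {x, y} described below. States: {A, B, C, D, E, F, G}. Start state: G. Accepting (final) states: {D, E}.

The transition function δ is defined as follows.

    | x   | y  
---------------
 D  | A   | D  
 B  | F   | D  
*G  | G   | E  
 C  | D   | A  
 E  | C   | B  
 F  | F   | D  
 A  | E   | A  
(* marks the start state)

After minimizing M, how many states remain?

6

Every state is reachable, so we keep all 7.
P0 = {D,E} | {A,B,C,F,G}.
Refine {D,E} on symbol y: members go to different blocks, giving {D} and {E}.
Split {A,B,C,F,G} by δ(·,x) → {B,F,G} and {A} and {C}.
Refine {B,F,G} on symbol y: members go to different blocks, giving {B,F} and {G}.
Stable partition: {D} | {B,F} | {E} | {A} | {C} | {G} — 6 equivalence classes.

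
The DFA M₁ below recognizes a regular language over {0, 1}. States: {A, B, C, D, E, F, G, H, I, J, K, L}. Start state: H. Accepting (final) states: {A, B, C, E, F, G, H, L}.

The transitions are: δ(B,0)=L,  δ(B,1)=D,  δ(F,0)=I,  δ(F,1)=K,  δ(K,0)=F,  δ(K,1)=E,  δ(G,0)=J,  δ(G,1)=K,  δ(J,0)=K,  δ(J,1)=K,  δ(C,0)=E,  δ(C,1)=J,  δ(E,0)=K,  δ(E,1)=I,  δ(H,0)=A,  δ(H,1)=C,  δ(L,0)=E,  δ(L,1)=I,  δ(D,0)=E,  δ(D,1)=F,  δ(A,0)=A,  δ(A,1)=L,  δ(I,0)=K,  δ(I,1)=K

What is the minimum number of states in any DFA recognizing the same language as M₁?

Reachable states from the start: {A,C,E,F,H,I,J,K,L}. Unreachable: {B,D,G} — drop them.
P0 = {A,C,E,F,H,L} | {I,J,K}.
Split {A,C,E,F,H,L} by δ(·,0) → {A,C,H,L} and {E,F}.
Split {A,C,H,L} by δ(·,0) → {A,H} and {C,L}.
On input 0, block {I,J,K} splits into {I,J} and {K}.
Split {E,F} by δ(·,0) → {E} and {F}.
No further refinement is possible. Final partition (6 blocks): {A,H} | {I,J} | {E} | {C,L} | {K} | {F}.

6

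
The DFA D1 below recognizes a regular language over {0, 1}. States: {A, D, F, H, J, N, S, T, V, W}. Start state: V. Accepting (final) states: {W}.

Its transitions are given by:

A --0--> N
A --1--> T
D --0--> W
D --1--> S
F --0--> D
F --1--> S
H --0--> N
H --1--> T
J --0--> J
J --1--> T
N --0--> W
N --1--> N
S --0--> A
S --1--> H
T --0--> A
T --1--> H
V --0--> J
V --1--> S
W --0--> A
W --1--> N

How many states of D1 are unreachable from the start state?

2

Starting at V and following transitions, the reachable set is {A, H, J, N, S, T, V, W}. That leaves D, F unreachable — 2 in total.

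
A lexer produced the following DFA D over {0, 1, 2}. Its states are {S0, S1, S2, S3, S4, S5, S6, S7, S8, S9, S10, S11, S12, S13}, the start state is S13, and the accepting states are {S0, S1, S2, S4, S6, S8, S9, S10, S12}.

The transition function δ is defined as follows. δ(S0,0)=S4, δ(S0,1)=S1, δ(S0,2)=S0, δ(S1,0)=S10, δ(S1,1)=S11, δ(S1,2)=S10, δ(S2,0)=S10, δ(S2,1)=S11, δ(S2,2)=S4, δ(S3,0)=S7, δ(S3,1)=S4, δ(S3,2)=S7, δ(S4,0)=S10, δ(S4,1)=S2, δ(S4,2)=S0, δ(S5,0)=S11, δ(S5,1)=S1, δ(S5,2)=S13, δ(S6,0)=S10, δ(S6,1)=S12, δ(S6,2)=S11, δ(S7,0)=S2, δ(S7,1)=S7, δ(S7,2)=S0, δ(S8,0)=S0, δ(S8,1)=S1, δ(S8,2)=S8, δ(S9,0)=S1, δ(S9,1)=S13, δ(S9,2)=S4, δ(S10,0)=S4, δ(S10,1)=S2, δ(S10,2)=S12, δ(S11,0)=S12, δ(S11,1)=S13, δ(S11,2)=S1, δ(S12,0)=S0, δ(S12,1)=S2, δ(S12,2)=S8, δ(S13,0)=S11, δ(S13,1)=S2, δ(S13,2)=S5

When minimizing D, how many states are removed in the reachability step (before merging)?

4

No path from S13 leads to S3, S6, S7, S9; the other 10 states are all reachable.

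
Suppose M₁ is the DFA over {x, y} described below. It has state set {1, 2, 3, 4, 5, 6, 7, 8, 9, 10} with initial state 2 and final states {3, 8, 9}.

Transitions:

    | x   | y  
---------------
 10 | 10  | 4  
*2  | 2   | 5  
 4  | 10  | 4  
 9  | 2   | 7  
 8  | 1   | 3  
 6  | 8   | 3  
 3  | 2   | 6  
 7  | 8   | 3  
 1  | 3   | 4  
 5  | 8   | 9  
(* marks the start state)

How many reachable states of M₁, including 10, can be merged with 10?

2

Every state is reachable, so we keep all 10.
Initial partition by acceptance: {3,8,9} | {1,2,4,5,6,7,10}.
Split {3,8,9} by δ(·,y) → {3,9} and {8}.
On input x, block {1,2,4,5,6,7,10} splits into {2,4,10} and {5,6,7} and {1}.
Split {2,4,10} by δ(·,y) → {4,10} and {2}.
Stable partition: {3,9} | {4,10} | {8} | {5,6,7} | {1} | {2} — 6 equivalence classes.
State 10 belongs to the block {4,10}, which has 2 states.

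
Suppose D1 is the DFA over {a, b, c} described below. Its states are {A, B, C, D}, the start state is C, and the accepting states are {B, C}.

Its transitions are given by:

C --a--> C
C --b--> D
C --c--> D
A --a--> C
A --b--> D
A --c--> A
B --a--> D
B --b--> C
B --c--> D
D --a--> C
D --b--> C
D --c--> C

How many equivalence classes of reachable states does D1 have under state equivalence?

States {A,B} cannot be reached from the start state, so discard them.
P0 = {C} | {D}.
The partition is now stable with 2 blocks: {C} | {D}.

2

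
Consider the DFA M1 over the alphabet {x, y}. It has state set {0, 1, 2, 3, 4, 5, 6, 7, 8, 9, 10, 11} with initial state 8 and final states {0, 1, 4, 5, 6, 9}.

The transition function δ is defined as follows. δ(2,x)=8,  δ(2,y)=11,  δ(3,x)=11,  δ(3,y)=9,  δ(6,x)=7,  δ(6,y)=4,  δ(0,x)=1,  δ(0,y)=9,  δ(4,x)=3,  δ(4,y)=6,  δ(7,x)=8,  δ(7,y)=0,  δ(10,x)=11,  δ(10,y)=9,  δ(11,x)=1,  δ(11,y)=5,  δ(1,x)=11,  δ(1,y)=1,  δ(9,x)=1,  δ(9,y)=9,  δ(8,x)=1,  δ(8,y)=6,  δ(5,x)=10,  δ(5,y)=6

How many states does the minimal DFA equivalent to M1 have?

States {2} cannot be reached from the start state, so discard them.
Start with accepting vs non-accepting: {0,1,4,5,6,9} | {3,7,8,10,11}.
On input x, block {0,1,4,5,6,9} splits into {1,4,5,6} and {0,9}.
On input x, block {3,7,8,10,11} splits into {3,7,10} and {8,11}.
On input x, block {1,4,5,6} splits into {4,5,6} and {1}.
No further refinement is possible. Final partition (5 blocks): {4,5,6} | {3,7,10} | {0,9} | {8,11} | {1}.

5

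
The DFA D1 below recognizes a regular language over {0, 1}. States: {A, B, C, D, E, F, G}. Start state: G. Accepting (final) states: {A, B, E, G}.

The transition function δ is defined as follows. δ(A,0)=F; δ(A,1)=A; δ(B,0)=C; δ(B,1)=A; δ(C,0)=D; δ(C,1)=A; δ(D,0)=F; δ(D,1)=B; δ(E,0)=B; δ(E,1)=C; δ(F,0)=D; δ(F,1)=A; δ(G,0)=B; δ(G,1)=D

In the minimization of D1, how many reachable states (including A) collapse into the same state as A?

2

States {E} cannot be reached from the start state, so discard them.
Initial partition by acceptance: {A,B,G} | {C,D,F}.
Split {A,B,G} by δ(·,0) → {A,B} and {G}.
No further refinement is possible. Final partition (3 blocks): {A,B} | {C,D,F} | {G}.
The equivalence class containing A is {A,B}, of size 2.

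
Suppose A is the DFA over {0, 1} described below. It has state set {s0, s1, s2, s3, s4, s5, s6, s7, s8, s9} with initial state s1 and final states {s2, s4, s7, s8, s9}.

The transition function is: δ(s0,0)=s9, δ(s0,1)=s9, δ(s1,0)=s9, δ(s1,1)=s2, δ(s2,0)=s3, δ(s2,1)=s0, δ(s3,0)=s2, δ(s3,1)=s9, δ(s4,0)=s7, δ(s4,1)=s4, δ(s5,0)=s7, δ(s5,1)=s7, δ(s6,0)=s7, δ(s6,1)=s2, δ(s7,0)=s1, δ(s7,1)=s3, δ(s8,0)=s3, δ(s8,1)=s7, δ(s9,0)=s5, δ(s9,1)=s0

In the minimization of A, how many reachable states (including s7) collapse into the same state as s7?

First remove the unreachable states {s4,s6,s8}; 7 states remain.
Initial partition by acceptance: {s2,s7,s9} | {s0,s1,s3,s5}.
Stable partition: {s2,s7,s9} | {s0,s1,s3,s5} — 2 equivalence classes.
State s7 belongs to the block {s2,s7,s9}, which has 3 states.

3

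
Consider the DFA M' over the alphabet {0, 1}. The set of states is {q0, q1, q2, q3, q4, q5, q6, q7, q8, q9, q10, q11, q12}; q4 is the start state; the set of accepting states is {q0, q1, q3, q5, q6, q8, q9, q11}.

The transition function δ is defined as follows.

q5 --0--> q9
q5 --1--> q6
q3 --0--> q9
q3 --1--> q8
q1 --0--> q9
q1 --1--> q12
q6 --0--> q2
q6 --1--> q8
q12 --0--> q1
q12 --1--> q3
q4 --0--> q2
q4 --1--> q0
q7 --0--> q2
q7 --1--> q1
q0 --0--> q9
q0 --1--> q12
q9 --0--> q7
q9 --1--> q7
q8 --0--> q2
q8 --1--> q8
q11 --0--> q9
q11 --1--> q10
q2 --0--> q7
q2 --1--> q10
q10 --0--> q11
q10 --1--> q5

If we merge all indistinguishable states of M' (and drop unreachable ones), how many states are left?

7

Every state is reachable, so we keep all 13.
Initial partition by acceptance: {q0,q1,q3,q5,q6,q8,q9,q11} | {q2,q4,q7,q10,q12}.
On input 0, block {q0,q1,q3,q5,q6,q8,q9,q11} splits into {q0,q1,q3,q5,q11} and {q6,q8,q9}.
On input 1, block {q0,q1,q3,q5,q11} splits into {q0,q1,q11} and {q3,q5}.
Refine {q2,q4,q7,q10,q12} on symbol 0: members go to different blocks, giving {q2,q4,q7} and {q10,q12}.
Refine {q2,q4,q7} on symbol 1: members go to different blocks, giving {q4,q7} and {q2}.
On input 0, block {q6,q8,q9} splits into {q6,q8} and {q9}.
Stable partition: {q0,q1,q11} | {q4,q7} | {q6,q8} | {q3,q5} | {q10,q12} | {q2} | {q9} — 7 equivalence classes.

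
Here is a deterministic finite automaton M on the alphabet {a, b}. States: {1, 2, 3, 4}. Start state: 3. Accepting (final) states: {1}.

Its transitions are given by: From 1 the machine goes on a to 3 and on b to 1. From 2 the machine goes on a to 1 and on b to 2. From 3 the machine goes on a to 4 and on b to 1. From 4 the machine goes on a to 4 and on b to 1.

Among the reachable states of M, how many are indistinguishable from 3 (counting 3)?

First remove the unreachable states {2}; 3 states remain.
P0 = {1} | {3,4}.
The partition is now stable with 2 blocks: {1} | {3,4}.
The equivalence class containing 3 is {3,4}, of size 2.

2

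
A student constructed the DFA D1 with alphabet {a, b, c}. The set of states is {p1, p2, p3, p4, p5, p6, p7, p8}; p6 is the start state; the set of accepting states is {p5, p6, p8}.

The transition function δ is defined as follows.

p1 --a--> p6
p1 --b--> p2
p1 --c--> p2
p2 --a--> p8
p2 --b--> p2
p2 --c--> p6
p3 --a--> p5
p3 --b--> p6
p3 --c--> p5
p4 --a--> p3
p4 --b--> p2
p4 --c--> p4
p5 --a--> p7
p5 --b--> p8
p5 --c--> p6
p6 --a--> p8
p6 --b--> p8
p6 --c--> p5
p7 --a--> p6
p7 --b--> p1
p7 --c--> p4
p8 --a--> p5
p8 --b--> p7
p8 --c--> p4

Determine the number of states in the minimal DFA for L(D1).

8

All states are reachable from the start state.
P0 = {p5,p6,p8} | {p1,p2,p3,p4,p7}.
On input a, block {p5,p6,p8} splits into {p6,p8} and {p5}.
Refine {p6,p8} on symbol a: members go to different blocks, giving {p6} and {p8}.
On input a, block {p1,p2,p3,p4,p7} splits into {p1,p7} and {p2} and {p3} and {p4}.
Refine {p1,p7} on symbol b: members go to different blocks, giving {p1} and {p7}.
The partition is now stable with 8 blocks: {p6} | {p1} | {p5} | {p8} | {p2} | {p3} | {p4} | {p7}.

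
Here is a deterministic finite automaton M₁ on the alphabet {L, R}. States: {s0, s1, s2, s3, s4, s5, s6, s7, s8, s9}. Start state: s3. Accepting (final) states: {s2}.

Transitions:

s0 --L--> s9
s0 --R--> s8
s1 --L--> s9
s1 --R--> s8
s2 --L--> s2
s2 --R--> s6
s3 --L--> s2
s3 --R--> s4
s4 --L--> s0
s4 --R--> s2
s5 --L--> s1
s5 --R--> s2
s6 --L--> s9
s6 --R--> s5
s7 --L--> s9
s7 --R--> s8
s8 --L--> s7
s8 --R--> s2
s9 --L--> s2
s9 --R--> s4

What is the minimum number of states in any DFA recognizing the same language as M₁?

All states are reachable from the start state.
Start with accepting vs non-accepting: {s2} | {s0,s1,s3,s4,s5,s6,s7,s8,s9}.
On input L, block {s0,s1,s3,s4,s5,s6,s7,s8,s9} splits into {s0,s1,s4,s5,s6,s7,s8} and {s3,s9}.
Refine {s0,s1,s4,s5,s6,s7,s8} on symbol L: members go to different blocks, giving {s0,s1,s6,s7} and {s4,s5,s8}.
The partition is now stable with 4 blocks: {s2} | {s0,s1,s6,s7} | {s3,s9} | {s4,s5,s8}.

4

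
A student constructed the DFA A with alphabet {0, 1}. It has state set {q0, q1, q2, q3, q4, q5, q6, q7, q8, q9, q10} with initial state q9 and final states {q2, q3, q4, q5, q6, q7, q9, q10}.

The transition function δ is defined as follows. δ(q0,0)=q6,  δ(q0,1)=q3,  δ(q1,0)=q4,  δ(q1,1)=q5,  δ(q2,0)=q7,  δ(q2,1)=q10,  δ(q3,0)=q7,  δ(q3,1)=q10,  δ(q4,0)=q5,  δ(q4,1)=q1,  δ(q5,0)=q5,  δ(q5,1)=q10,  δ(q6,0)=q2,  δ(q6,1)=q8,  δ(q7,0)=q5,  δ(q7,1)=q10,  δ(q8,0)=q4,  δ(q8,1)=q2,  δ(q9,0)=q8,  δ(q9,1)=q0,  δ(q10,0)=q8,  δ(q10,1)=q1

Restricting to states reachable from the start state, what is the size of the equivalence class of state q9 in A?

Start with accepting vs non-accepting: {q2,q3,q4,q5,q6,q7,q9,q10} | {q0,q1,q8}.
Split {q2,q3,q4,q5,q6,q7,q9,q10} by δ(·,0) → {q2,q3,q4,q5,q6,q7} and {q9,q10}.
Split {q2,q3,q4,q5,q6,q7} by δ(·,1) → {q2,q3,q5,q7} and {q4,q6}.
No further refinement is possible. Final partition (4 blocks): {q2,q3,q5,q7} | {q0,q1,q8} | {q9,q10} | {q4,q6}.
The equivalence class containing q9 is {q9,q10}, of size 2.

2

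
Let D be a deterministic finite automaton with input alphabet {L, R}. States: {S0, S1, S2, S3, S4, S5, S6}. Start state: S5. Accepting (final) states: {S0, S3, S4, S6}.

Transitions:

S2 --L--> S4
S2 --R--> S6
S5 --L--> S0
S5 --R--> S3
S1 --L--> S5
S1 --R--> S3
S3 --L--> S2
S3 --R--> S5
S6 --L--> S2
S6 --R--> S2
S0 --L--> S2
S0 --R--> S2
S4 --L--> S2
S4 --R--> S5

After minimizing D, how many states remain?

Reachable states from the start: {S0,S2,S3,S4,S5,S6}. Unreachable: {S1} — drop them.
P0 = {S0,S3,S4,S6} | {S2,S5}.
Stable partition: {S0,S3,S4,S6} | {S2,S5} — 2 equivalence classes.

2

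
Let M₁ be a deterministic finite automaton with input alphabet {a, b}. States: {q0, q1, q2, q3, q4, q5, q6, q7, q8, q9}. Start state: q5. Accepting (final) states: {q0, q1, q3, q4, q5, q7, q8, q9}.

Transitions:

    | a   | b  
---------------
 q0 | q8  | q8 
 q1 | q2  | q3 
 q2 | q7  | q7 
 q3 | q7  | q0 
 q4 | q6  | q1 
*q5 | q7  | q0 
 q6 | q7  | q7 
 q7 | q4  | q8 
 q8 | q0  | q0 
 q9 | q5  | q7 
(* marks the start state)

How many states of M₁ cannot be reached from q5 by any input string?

Starting at q5 and following transitions, the reachable set is {q0, q1, q2, q3, q4, q5, q6, q7, q8}. That leaves q9 unreachable — 1 in total.

1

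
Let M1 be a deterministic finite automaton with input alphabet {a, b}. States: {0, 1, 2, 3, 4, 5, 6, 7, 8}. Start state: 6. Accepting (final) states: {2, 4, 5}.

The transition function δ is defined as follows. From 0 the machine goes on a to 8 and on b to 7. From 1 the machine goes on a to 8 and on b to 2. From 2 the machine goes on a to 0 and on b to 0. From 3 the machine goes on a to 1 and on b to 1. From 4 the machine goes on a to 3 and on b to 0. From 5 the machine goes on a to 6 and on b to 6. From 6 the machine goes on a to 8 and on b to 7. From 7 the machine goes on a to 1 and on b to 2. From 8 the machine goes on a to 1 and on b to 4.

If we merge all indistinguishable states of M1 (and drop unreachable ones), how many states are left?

3

States {5} cannot be reached from the start state, so discard them.
Start with accepting vs non-accepting: {2,4} | {0,1,3,6,7,8}.
Refine {0,1,3,6,7,8} on symbol b: members go to different blocks, giving {0,3,6} and {1,7,8}.
Stable partition: {2,4} | {0,3,6} | {1,7,8} — 3 equivalence classes.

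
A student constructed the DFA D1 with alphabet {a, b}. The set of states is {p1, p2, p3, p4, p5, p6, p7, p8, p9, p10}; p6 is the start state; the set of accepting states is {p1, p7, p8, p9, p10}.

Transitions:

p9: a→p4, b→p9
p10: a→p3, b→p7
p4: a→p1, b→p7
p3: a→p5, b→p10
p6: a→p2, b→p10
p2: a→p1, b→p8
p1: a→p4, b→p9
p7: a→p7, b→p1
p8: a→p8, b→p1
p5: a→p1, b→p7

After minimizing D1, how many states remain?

P0 = {p1,p7,p8,p9,p10} | {p2,p3,p4,p5,p6}.
Split {p1,p7,p8,p9,p10} by δ(·,a) → {p1,p9,p10} and {p7,p8}.
Split {p1,p9,p10} by δ(·,b) → {p1,p9} and {p10}.
On input a, block {p2,p3,p4,p5,p6} splits into {p2,p4,p5} and {p3,p6}.
The partition is now stable with 5 blocks: {p1,p9} | {p2,p4,p5} | {p7,p8} | {p10} | {p3,p6}.

5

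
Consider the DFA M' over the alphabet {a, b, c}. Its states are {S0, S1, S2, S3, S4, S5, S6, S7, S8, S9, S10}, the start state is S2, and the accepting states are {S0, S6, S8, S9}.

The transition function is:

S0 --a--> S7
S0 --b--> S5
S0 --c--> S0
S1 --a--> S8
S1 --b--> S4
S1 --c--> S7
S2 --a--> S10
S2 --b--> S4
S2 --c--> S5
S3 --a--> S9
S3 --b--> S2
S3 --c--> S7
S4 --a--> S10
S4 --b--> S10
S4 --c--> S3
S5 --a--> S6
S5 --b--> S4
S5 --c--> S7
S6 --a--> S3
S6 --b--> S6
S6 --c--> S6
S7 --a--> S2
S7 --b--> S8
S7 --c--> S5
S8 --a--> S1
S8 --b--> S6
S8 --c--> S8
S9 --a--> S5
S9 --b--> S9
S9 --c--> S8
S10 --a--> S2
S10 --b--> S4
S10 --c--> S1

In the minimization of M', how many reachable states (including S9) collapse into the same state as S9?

3

First remove the unreachable states {S0}; 10 states remain.
P0 = {S6,S8,S9} | {S1,S2,S3,S4,S5,S7,S10}.
Split {S1,S2,S3,S4,S5,S7,S10} by δ(·,a) → {S2,S4,S7,S10} and {S1,S3,S5}.
Refine {S2,S4,S7,S10} on symbol b: members go to different blocks, giving {S2,S4,S10} and {S7}.
Stable partition: {S6,S8,S9} | {S2,S4,S10} | {S1,S3,S5} | {S7} — 4 equivalence classes.
State S9 belongs to the block {S6,S8,S9}, which has 3 states.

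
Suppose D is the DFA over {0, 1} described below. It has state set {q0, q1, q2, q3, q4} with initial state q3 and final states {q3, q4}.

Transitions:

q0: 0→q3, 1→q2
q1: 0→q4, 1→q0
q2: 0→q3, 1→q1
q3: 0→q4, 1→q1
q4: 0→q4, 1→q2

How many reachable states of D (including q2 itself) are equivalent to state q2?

3

Start with accepting vs non-accepting: {q3,q4} | {q0,q1,q2}.
Stable partition: {q3,q4} | {q0,q1,q2} — 2 equivalence classes.
The equivalence class containing q2 is {q0,q1,q2}, of size 3.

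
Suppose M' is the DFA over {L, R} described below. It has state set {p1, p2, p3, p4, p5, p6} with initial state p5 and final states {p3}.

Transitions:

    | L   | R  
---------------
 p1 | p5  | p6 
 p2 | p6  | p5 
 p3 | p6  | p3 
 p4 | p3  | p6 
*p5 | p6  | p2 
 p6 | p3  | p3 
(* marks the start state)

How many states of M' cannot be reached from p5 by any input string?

Starting at p5 and following transitions, the reachable set is {p2, p3, p5, p6}. That leaves p1, p4 unreachable — 2 in total.

2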